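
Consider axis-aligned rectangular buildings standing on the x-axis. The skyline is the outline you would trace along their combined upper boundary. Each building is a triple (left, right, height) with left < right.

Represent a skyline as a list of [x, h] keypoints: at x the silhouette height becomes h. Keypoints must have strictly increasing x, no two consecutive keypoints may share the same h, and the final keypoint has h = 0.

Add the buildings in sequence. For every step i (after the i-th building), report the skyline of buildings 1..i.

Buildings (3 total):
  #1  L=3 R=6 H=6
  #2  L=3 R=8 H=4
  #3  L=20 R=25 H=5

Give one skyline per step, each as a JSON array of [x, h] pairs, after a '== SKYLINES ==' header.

== SKYLINES ==
[[3,6],[6,0]]
[[3,6],[6,4],[8,0]]
[[3,6],[6,4],[8,0],[20,5],[25,0]]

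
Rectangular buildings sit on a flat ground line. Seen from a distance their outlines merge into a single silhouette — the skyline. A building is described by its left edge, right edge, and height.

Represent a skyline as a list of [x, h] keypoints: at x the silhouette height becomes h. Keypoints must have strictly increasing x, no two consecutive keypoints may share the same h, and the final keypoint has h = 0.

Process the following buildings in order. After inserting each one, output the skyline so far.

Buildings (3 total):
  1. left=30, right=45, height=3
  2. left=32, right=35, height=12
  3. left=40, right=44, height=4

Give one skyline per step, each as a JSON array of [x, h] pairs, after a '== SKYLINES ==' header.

== SKYLINES ==
[[30,3],[45,0]]
[[30,3],[32,12],[35,3],[45,0]]
[[30,3],[32,12],[35,3],[40,4],[44,3],[45,0]]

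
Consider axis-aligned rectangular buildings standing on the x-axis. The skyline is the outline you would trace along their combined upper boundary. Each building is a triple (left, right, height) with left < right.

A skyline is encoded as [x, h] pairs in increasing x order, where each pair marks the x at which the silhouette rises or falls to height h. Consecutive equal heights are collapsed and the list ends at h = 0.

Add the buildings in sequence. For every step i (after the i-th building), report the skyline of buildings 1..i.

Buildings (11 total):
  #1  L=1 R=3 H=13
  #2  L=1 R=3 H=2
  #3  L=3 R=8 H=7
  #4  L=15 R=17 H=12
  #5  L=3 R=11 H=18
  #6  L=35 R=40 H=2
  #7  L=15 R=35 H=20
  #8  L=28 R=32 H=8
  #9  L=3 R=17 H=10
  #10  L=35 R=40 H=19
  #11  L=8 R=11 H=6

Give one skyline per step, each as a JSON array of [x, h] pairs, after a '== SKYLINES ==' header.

== SKYLINES ==
[[1,13],[3,0]]
[[1,13],[3,0]]
[[1,13],[3,7],[8,0]]
[[1,13],[3,7],[8,0],[15,12],[17,0]]
[[1,13],[3,18],[11,0],[15,12],[17,0]]
[[1,13],[3,18],[11,0],[15,12],[17,0],[35,2],[40,0]]
[[1,13],[3,18],[11,0],[15,20],[35,2],[40,0]]
[[1,13],[3,18],[11,0],[15,20],[35,2],[40,0]]
[[1,13],[3,18],[11,10],[15,20],[35,2],[40,0]]
[[1,13],[3,18],[11,10],[15,20],[35,19],[40,0]]
[[1,13],[3,18],[11,10],[15,20],[35,19],[40,0]]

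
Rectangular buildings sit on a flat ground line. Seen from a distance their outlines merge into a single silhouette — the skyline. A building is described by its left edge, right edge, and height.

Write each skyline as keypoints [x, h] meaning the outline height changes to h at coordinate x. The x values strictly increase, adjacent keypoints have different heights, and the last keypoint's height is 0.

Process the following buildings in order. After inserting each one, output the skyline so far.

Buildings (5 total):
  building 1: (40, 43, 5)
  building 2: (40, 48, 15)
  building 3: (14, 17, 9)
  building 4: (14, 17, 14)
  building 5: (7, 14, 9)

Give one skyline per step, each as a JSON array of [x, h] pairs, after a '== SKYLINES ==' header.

== SKYLINES ==
[[40,5],[43,0]]
[[40,15],[48,0]]
[[14,9],[17,0],[40,15],[48,0]]
[[14,14],[17,0],[40,15],[48,0]]
[[7,9],[14,14],[17,0],[40,15],[48,0]]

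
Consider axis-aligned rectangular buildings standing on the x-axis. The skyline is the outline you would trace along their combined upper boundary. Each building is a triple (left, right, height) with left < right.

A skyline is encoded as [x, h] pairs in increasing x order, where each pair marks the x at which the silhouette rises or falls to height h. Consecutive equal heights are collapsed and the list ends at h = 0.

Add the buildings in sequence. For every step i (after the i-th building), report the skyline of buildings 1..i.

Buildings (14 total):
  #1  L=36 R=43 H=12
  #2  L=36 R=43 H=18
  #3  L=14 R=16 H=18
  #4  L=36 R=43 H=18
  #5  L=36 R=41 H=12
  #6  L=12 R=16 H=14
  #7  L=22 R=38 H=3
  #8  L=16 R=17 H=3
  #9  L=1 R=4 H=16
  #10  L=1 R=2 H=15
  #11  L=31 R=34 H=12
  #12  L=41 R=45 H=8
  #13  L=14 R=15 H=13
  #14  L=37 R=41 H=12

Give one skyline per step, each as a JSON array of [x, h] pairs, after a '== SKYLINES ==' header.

== SKYLINES ==
[[36,12],[43,0]]
[[36,18],[43,0]]
[[14,18],[16,0],[36,18],[43,0]]
[[14,18],[16,0],[36,18],[43,0]]
[[14,18],[16,0],[36,18],[43,0]]
[[12,14],[14,18],[16,0],[36,18],[43,0]]
[[12,14],[14,18],[16,0],[22,3],[36,18],[43,0]]
[[12,14],[14,18],[16,3],[17,0],[22,3],[36,18],[43,0]]
[[1,16],[4,0],[12,14],[14,18],[16,3],[17,0],[22,3],[36,18],[43,0]]
[[1,16],[4,0],[12,14],[14,18],[16,3],[17,0],[22,3],[36,18],[43,0]]
[[1,16],[4,0],[12,14],[14,18],[16,3],[17,0],[22,3],[31,12],[34,3],[36,18],[43,0]]
[[1,16],[4,0],[12,14],[14,18],[16,3],[17,0],[22,3],[31,12],[34,3],[36,18],[43,8],[45,0]]
[[1,16],[4,0],[12,14],[14,18],[16,3],[17,0],[22,3],[31,12],[34,3],[36,18],[43,8],[45,0]]
[[1,16],[4,0],[12,14],[14,18],[16,3],[17,0],[22,3],[31,12],[34,3],[36,18],[43,8],[45,0]]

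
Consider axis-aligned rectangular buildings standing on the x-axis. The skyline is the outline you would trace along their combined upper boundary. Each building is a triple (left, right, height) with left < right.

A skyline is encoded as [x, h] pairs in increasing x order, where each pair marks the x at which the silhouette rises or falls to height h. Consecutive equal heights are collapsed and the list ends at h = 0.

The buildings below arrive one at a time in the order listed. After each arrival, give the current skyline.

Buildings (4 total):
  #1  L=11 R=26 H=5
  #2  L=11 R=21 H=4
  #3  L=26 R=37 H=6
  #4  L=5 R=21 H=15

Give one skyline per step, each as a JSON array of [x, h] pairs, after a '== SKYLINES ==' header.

== SKYLINES ==
[[11,5],[26,0]]
[[11,5],[26,0]]
[[11,5],[26,6],[37,0]]
[[5,15],[21,5],[26,6],[37,0]]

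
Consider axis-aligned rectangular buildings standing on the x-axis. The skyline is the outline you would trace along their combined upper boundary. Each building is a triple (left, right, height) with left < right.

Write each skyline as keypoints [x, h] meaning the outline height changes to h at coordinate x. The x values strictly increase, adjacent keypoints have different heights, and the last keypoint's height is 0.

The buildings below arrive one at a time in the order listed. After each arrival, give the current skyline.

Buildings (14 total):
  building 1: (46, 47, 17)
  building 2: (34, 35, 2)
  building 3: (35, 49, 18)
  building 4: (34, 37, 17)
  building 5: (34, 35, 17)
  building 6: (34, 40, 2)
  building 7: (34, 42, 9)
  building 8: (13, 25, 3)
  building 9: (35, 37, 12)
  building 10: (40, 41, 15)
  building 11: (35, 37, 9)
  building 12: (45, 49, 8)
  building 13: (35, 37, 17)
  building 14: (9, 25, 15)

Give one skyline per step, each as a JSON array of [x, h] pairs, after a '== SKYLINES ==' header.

== SKYLINES ==
[[46,17],[47,0]]
[[34,2],[35,0],[46,17],[47,0]]
[[34,2],[35,18],[49,0]]
[[34,17],[35,18],[49,0]]
[[34,17],[35,18],[49,0]]
[[34,17],[35,18],[49,0]]
[[34,17],[35,18],[49,0]]
[[13,3],[25,0],[34,17],[35,18],[49,0]]
[[13,3],[25,0],[34,17],[35,18],[49,0]]
[[13,3],[25,0],[34,17],[35,18],[49,0]]
[[13,3],[25,0],[34,17],[35,18],[49,0]]
[[13,3],[25,0],[34,17],[35,18],[49,0]]
[[13,3],[25,0],[34,17],[35,18],[49,0]]
[[9,15],[25,0],[34,17],[35,18],[49,0]]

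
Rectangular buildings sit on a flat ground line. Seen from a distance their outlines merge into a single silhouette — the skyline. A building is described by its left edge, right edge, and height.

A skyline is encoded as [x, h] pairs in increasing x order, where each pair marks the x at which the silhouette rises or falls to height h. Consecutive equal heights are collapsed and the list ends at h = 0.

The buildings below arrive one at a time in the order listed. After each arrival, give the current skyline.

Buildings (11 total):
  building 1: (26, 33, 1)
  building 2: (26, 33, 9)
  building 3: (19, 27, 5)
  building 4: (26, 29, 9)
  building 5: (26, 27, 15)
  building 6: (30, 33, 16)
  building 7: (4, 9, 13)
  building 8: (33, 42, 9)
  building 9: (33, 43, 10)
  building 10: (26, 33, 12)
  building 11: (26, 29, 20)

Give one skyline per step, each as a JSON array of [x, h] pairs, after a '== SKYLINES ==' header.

== SKYLINES ==
[[26,1],[33,0]]
[[26,9],[33,0]]
[[19,5],[26,9],[33,0]]
[[19,5],[26,9],[33,0]]
[[19,5],[26,15],[27,9],[33,0]]
[[19,5],[26,15],[27,9],[30,16],[33,0]]
[[4,13],[9,0],[19,5],[26,15],[27,9],[30,16],[33,0]]
[[4,13],[9,0],[19,5],[26,15],[27,9],[30,16],[33,9],[42,0]]
[[4,13],[9,0],[19,5],[26,15],[27,9],[30,16],[33,10],[43,0]]
[[4,13],[9,0],[19,5],[26,15],[27,12],[30,16],[33,10],[43,0]]
[[4,13],[9,0],[19,5],[26,20],[29,12],[30,16],[33,10],[43,0]]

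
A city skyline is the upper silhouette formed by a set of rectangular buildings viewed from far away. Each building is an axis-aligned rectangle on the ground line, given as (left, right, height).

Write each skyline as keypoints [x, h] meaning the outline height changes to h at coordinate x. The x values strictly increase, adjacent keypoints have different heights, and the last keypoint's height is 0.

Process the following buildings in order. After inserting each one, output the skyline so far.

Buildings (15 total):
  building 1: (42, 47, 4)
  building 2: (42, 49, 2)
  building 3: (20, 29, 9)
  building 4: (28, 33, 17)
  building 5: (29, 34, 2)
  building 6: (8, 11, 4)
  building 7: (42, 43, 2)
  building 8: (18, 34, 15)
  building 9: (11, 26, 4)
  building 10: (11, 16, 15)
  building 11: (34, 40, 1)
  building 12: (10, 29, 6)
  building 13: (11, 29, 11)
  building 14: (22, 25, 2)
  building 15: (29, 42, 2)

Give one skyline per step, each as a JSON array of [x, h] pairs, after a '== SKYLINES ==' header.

== SKYLINES ==
[[42,4],[47,0]]
[[42,4],[47,2],[49,0]]
[[20,9],[29,0],[42,4],[47,2],[49,0]]
[[20,9],[28,17],[33,0],[42,4],[47,2],[49,0]]
[[20,9],[28,17],[33,2],[34,0],[42,4],[47,2],[49,0]]
[[8,4],[11,0],[20,9],[28,17],[33,2],[34,0],[42,4],[47,2],[49,0]]
[[8,4],[11,0],[20,9],[28,17],[33,2],[34,0],[42,4],[47,2],[49,0]]
[[8,4],[11,0],[18,15],[28,17],[33,15],[34,0],[42,4],[47,2],[49,0]]
[[8,4],[18,15],[28,17],[33,15],[34,0],[42,4],[47,2],[49,0]]
[[8,4],[11,15],[16,4],[18,15],[28,17],[33,15],[34,0],[42,4],[47,2],[49,0]]
[[8,4],[11,15],[16,4],[18,15],[28,17],[33,15],[34,1],[40,0],[42,4],[47,2],[49,0]]
[[8,4],[10,6],[11,15],[16,6],[18,15],[28,17],[33,15],[34,1],[40,0],[42,4],[47,2],[49,0]]
[[8,4],[10,6],[11,15],[16,11],[18,15],[28,17],[33,15],[34,1],[40,0],[42,4],[47,2],[49,0]]
[[8,4],[10,6],[11,15],[16,11],[18,15],[28,17],[33,15],[34,1],[40,0],[42,4],[47,2],[49,0]]
[[8,4],[10,6],[11,15],[16,11],[18,15],[28,17],[33,15],[34,2],[42,4],[47,2],[49,0]]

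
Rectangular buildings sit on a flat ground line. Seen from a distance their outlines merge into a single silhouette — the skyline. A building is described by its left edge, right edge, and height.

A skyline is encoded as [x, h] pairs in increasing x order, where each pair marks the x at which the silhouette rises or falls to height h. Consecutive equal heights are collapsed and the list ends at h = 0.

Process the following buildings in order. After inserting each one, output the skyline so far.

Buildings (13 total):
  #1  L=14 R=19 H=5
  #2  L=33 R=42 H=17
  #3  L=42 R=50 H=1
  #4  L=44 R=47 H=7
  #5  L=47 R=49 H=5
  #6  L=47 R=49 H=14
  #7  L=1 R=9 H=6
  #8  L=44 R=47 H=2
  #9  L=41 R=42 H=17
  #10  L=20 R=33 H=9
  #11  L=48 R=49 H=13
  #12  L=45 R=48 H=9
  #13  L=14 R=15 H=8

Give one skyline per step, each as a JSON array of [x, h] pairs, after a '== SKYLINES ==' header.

== SKYLINES ==
[[14,5],[19,0]]
[[14,5],[19,0],[33,17],[42,0]]
[[14,5],[19,0],[33,17],[42,1],[50,0]]
[[14,5],[19,0],[33,17],[42,1],[44,7],[47,1],[50,0]]
[[14,5],[19,0],[33,17],[42,1],[44,7],[47,5],[49,1],[50,0]]
[[14,5],[19,0],[33,17],[42,1],[44,7],[47,14],[49,1],[50,0]]
[[1,6],[9,0],[14,5],[19,0],[33,17],[42,1],[44,7],[47,14],[49,1],[50,0]]
[[1,6],[9,0],[14,5],[19,0],[33,17],[42,1],[44,7],[47,14],[49,1],[50,0]]
[[1,6],[9,0],[14,5],[19,0],[33,17],[42,1],[44,7],[47,14],[49,1],[50,0]]
[[1,6],[9,0],[14,5],[19,0],[20,9],[33,17],[42,1],[44,7],[47,14],[49,1],[50,0]]
[[1,6],[9,0],[14,5],[19,0],[20,9],[33,17],[42,1],[44,7],[47,14],[49,1],[50,0]]
[[1,6],[9,0],[14,5],[19,0],[20,9],[33,17],[42,1],[44,7],[45,9],[47,14],[49,1],[50,0]]
[[1,6],[9,0],[14,8],[15,5],[19,0],[20,9],[33,17],[42,1],[44,7],[45,9],[47,14],[49,1],[50,0]]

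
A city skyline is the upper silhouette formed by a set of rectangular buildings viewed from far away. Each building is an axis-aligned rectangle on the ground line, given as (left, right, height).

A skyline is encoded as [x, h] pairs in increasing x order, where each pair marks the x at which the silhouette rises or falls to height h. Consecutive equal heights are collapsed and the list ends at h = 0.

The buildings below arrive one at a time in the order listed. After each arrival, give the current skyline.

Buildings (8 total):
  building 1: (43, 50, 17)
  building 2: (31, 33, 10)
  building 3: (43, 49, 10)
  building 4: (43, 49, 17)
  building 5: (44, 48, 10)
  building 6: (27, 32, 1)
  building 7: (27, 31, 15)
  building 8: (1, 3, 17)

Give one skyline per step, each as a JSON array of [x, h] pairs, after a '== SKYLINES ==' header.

== SKYLINES ==
[[43,17],[50,0]]
[[31,10],[33,0],[43,17],[50,0]]
[[31,10],[33,0],[43,17],[50,0]]
[[31,10],[33,0],[43,17],[50,0]]
[[31,10],[33,0],[43,17],[50,0]]
[[27,1],[31,10],[33,0],[43,17],[50,0]]
[[27,15],[31,10],[33,0],[43,17],[50,0]]
[[1,17],[3,0],[27,15],[31,10],[33,0],[43,17],[50,0]]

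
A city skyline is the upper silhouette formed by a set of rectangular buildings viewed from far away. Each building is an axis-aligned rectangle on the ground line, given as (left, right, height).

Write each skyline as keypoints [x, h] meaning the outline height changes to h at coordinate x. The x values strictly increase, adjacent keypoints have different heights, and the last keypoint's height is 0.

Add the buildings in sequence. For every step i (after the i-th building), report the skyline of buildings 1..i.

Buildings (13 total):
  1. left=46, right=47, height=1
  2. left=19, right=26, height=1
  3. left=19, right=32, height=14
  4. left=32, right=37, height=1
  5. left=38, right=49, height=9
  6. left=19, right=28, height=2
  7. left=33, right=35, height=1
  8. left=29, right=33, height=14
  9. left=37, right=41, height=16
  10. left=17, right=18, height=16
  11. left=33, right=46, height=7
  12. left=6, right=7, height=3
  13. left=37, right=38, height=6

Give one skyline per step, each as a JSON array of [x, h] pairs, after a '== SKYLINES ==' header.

== SKYLINES ==
[[46,1],[47,0]]
[[19,1],[26,0],[46,1],[47,0]]
[[19,14],[32,0],[46,1],[47,0]]
[[19,14],[32,1],[37,0],[46,1],[47,0]]
[[19,14],[32,1],[37,0],[38,9],[49,0]]
[[19,14],[32,1],[37,0],[38,9],[49,0]]
[[19,14],[32,1],[37,0],[38,9],[49,0]]
[[19,14],[33,1],[37,0],[38,9],[49,0]]
[[19,14],[33,1],[37,16],[41,9],[49,0]]
[[17,16],[18,0],[19,14],[33,1],[37,16],[41,9],[49,0]]
[[17,16],[18,0],[19,14],[33,7],[37,16],[41,9],[49,0]]
[[6,3],[7,0],[17,16],[18,0],[19,14],[33,7],[37,16],[41,9],[49,0]]
[[6,3],[7,0],[17,16],[18,0],[19,14],[33,7],[37,16],[41,9],[49,0]]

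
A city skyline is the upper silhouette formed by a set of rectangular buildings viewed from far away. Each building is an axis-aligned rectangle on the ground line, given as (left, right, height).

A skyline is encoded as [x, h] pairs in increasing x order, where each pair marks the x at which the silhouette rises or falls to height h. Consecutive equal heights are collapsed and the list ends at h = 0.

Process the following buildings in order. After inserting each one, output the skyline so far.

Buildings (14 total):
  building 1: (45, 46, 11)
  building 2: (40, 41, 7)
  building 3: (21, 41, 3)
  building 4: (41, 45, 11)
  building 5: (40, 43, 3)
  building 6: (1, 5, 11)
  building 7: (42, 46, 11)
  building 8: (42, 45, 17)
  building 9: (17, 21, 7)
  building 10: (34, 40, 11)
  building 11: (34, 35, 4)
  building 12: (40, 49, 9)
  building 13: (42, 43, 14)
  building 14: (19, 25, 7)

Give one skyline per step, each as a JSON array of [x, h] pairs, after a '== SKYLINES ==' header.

== SKYLINES ==
[[45,11],[46,0]]
[[40,7],[41,0],[45,11],[46,0]]
[[21,3],[40,7],[41,0],[45,11],[46,0]]
[[21,3],[40,7],[41,11],[46,0]]
[[21,3],[40,7],[41,11],[46,0]]
[[1,11],[5,0],[21,3],[40,7],[41,11],[46,0]]
[[1,11],[5,0],[21,3],[40,7],[41,11],[46,0]]
[[1,11],[5,0],[21,3],[40,7],[41,11],[42,17],[45,11],[46,0]]
[[1,11],[5,0],[17,7],[21,3],[40,7],[41,11],[42,17],[45,11],[46,0]]
[[1,11],[5,0],[17,7],[21,3],[34,11],[40,7],[41,11],[42,17],[45,11],[46,0]]
[[1,11],[5,0],[17,7],[21,3],[34,11],[40,7],[41,11],[42,17],[45,11],[46,0]]
[[1,11],[5,0],[17,7],[21,3],[34,11],[40,9],[41,11],[42,17],[45,11],[46,9],[49,0]]
[[1,11],[5,0],[17,7],[21,3],[34,11],[40,9],[41,11],[42,17],[45,11],[46,9],[49,0]]
[[1,11],[5,0],[17,7],[25,3],[34,11],[40,9],[41,11],[42,17],[45,11],[46,9],[49,0]]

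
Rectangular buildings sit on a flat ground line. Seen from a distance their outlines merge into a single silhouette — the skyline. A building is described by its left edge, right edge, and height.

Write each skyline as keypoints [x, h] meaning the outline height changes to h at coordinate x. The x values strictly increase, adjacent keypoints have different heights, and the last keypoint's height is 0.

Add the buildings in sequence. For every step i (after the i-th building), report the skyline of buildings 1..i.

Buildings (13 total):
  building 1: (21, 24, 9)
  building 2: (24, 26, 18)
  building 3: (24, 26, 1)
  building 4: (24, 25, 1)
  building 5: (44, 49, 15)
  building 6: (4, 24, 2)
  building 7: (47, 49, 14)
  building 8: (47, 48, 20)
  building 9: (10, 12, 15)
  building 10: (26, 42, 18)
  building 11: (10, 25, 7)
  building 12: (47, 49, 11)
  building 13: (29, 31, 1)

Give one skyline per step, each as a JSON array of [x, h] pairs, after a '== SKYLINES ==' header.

== SKYLINES ==
[[21,9],[24,0]]
[[21,9],[24,18],[26,0]]
[[21,9],[24,18],[26,0]]
[[21,9],[24,18],[26,0]]
[[21,9],[24,18],[26,0],[44,15],[49,0]]
[[4,2],[21,9],[24,18],[26,0],[44,15],[49,0]]
[[4,2],[21,9],[24,18],[26,0],[44,15],[49,0]]
[[4,2],[21,9],[24,18],[26,0],[44,15],[47,20],[48,15],[49,0]]
[[4,2],[10,15],[12,2],[21,9],[24,18],[26,0],[44,15],[47,20],[48,15],[49,0]]
[[4,2],[10,15],[12,2],[21,9],[24,18],[42,0],[44,15],[47,20],[48,15],[49,0]]
[[4,2],[10,15],[12,7],[21,9],[24,18],[42,0],[44,15],[47,20],[48,15],[49,0]]
[[4,2],[10,15],[12,7],[21,9],[24,18],[42,0],[44,15],[47,20],[48,15],[49,0]]
[[4,2],[10,15],[12,7],[21,9],[24,18],[42,0],[44,15],[47,20],[48,15],[49,0]]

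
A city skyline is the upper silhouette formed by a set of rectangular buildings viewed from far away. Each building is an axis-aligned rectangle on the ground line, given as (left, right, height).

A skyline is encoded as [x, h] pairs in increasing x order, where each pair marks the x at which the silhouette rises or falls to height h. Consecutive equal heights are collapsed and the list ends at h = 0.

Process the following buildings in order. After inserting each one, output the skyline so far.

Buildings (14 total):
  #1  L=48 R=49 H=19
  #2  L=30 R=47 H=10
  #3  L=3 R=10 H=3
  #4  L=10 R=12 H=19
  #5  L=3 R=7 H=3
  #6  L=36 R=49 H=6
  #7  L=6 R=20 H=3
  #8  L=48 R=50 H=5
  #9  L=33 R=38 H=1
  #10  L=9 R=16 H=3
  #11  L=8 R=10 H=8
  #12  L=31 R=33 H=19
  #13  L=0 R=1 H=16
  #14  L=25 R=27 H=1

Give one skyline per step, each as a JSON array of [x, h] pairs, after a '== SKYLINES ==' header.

== SKYLINES ==
[[48,19],[49,0]]
[[30,10],[47,0],[48,19],[49,0]]
[[3,3],[10,0],[30,10],[47,0],[48,19],[49,0]]
[[3,3],[10,19],[12,0],[30,10],[47,0],[48,19],[49,0]]
[[3,3],[10,19],[12,0],[30,10],[47,0],[48,19],[49,0]]
[[3,3],[10,19],[12,0],[30,10],[47,6],[48,19],[49,0]]
[[3,3],[10,19],[12,3],[20,0],[30,10],[47,6],[48,19],[49,0]]
[[3,3],[10,19],[12,3],[20,0],[30,10],[47,6],[48,19],[49,5],[50,0]]
[[3,3],[10,19],[12,3],[20,0],[30,10],[47,6],[48,19],[49,5],[50,0]]
[[3,3],[10,19],[12,3],[20,0],[30,10],[47,6],[48,19],[49,5],[50,0]]
[[3,3],[8,8],[10,19],[12,3],[20,0],[30,10],[47,6],[48,19],[49,5],[50,0]]
[[3,3],[8,8],[10,19],[12,3],[20,0],[30,10],[31,19],[33,10],[47,6],[48,19],[49,5],[50,0]]
[[0,16],[1,0],[3,3],[8,8],[10,19],[12,3],[20,0],[30,10],[31,19],[33,10],[47,6],[48,19],[49,5],[50,0]]
[[0,16],[1,0],[3,3],[8,8],[10,19],[12,3],[20,0],[25,1],[27,0],[30,10],[31,19],[33,10],[47,6],[48,19],[49,5],[50,0]]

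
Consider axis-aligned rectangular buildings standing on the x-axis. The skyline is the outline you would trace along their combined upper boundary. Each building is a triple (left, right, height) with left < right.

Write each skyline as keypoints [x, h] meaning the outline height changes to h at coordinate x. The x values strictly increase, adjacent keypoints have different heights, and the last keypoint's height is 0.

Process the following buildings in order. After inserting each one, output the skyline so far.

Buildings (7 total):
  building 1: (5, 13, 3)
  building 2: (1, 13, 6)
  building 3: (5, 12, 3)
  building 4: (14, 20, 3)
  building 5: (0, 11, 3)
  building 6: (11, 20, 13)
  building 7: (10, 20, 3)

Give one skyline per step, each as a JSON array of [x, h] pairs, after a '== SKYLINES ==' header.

== SKYLINES ==
[[5,3],[13,0]]
[[1,6],[13,0]]
[[1,6],[13,0]]
[[1,6],[13,0],[14,3],[20,0]]
[[0,3],[1,6],[13,0],[14,3],[20,0]]
[[0,3],[1,6],[11,13],[20,0]]
[[0,3],[1,6],[11,13],[20,0]]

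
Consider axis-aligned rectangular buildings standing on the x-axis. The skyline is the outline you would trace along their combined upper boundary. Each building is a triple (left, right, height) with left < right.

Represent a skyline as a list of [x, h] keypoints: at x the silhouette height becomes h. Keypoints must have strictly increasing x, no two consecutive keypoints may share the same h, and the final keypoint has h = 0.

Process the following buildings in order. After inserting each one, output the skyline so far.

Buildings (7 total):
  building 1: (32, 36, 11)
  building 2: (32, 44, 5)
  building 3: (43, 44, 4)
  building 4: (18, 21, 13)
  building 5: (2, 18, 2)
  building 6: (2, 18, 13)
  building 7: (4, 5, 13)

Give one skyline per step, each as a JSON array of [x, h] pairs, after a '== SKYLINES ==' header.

== SKYLINES ==
[[32,11],[36,0]]
[[32,11],[36,5],[44,0]]
[[32,11],[36,5],[44,0]]
[[18,13],[21,0],[32,11],[36,5],[44,0]]
[[2,2],[18,13],[21,0],[32,11],[36,5],[44,0]]
[[2,13],[21,0],[32,11],[36,5],[44,0]]
[[2,13],[21,0],[32,11],[36,5],[44,0]]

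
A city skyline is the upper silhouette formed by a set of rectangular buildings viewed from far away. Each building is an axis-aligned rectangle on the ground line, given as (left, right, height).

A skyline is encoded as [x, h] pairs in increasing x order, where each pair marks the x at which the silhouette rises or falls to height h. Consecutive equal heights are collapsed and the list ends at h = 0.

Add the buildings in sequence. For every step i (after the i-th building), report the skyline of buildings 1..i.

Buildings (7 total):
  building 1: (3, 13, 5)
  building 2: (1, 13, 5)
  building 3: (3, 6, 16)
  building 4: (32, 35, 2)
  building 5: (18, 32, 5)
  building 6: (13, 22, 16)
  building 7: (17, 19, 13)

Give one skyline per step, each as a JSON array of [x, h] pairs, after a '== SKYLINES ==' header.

== SKYLINES ==
[[3,5],[13,0]]
[[1,5],[13,0]]
[[1,5],[3,16],[6,5],[13,0]]
[[1,5],[3,16],[6,5],[13,0],[32,2],[35,0]]
[[1,5],[3,16],[6,5],[13,0],[18,5],[32,2],[35,0]]
[[1,5],[3,16],[6,5],[13,16],[22,5],[32,2],[35,0]]
[[1,5],[3,16],[6,5],[13,16],[22,5],[32,2],[35,0]]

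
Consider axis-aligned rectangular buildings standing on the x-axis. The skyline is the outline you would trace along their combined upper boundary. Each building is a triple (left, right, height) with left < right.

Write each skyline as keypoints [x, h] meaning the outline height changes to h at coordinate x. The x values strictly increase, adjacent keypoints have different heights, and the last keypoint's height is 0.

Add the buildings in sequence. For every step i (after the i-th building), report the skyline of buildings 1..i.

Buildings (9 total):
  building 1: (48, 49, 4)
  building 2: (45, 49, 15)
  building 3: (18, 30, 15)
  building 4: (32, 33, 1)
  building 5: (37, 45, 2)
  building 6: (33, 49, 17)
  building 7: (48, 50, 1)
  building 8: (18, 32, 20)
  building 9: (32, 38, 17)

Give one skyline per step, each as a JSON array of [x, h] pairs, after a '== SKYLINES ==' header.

== SKYLINES ==
[[48,4],[49,0]]
[[45,15],[49,0]]
[[18,15],[30,0],[45,15],[49,0]]
[[18,15],[30,0],[32,1],[33,0],[45,15],[49,0]]
[[18,15],[30,0],[32,1],[33,0],[37,2],[45,15],[49,0]]
[[18,15],[30,0],[32,1],[33,17],[49,0]]
[[18,15],[30,0],[32,1],[33,17],[49,1],[50,0]]
[[18,20],[32,1],[33,17],[49,1],[50,0]]
[[18,20],[32,17],[49,1],[50,0]]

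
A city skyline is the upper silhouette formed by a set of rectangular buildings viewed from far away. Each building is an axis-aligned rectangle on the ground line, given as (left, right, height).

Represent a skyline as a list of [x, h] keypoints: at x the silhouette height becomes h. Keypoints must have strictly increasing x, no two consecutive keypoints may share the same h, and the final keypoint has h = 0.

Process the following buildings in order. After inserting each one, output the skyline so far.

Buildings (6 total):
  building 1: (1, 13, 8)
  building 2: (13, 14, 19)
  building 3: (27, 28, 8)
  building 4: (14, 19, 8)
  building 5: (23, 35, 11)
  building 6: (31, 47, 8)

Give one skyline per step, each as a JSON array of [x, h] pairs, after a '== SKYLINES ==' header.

== SKYLINES ==
[[1,8],[13,0]]
[[1,8],[13,19],[14,0]]
[[1,8],[13,19],[14,0],[27,8],[28,0]]
[[1,8],[13,19],[14,8],[19,0],[27,8],[28,0]]
[[1,8],[13,19],[14,8],[19,0],[23,11],[35,0]]
[[1,8],[13,19],[14,8],[19,0],[23,11],[35,8],[47,0]]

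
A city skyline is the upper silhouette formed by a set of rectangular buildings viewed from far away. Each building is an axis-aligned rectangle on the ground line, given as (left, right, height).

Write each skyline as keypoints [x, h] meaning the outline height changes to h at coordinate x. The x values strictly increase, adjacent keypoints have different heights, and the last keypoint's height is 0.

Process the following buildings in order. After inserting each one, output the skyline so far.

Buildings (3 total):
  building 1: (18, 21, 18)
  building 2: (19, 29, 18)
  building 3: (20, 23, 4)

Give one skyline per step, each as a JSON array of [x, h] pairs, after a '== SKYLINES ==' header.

== SKYLINES ==
[[18,18],[21,0]]
[[18,18],[29,0]]
[[18,18],[29,0]]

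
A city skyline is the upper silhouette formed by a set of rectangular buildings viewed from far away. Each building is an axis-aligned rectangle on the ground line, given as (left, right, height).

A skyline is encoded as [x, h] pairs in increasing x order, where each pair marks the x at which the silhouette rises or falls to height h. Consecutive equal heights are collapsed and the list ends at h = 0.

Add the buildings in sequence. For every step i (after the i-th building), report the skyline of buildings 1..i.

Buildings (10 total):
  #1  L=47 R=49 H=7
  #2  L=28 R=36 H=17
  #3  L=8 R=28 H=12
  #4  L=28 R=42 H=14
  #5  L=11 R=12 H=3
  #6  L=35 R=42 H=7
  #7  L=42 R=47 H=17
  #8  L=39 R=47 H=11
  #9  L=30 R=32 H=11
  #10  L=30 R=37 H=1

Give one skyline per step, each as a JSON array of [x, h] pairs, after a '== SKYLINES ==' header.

== SKYLINES ==
[[47,7],[49,0]]
[[28,17],[36,0],[47,7],[49,0]]
[[8,12],[28,17],[36,0],[47,7],[49,0]]
[[8,12],[28,17],[36,14],[42,0],[47,7],[49,0]]
[[8,12],[28,17],[36,14],[42,0],[47,7],[49,0]]
[[8,12],[28,17],[36,14],[42,0],[47,7],[49,0]]
[[8,12],[28,17],[36,14],[42,17],[47,7],[49,0]]
[[8,12],[28,17],[36,14],[42,17],[47,7],[49,0]]
[[8,12],[28,17],[36,14],[42,17],[47,7],[49,0]]
[[8,12],[28,17],[36,14],[42,17],[47,7],[49,0]]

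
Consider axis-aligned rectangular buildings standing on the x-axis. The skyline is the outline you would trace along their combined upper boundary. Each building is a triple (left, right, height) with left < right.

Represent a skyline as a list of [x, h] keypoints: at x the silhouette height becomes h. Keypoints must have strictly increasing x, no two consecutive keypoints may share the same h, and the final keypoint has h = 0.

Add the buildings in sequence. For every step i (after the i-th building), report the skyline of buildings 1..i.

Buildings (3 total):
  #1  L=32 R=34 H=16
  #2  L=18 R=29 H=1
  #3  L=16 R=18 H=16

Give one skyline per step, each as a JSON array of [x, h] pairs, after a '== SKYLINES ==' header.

== SKYLINES ==
[[32,16],[34,0]]
[[18,1],[29,0],[32,16],[34,0]]
[[16,16],[18,1],[29,0],[32,16],[34,0]]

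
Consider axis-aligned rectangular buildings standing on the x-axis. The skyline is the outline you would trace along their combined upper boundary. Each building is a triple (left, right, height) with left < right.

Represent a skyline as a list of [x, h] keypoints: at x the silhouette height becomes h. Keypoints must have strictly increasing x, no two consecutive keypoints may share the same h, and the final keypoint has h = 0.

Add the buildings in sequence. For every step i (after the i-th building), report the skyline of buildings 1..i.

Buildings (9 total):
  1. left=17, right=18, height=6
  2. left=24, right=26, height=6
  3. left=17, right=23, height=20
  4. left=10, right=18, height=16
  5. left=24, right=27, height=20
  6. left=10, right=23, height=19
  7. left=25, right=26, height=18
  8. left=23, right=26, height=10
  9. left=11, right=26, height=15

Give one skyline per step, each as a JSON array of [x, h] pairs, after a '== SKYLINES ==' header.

== SKYLINES ==
[[17,6],[18,0]]
[[17,6],[18,0],[24,6],[26,0]]
[[17,20],[23,0],[24,6],[26,0]]
[[10,16],[17,20],[23,0],[24,6],[26,0]]
[[10,16],[17,20],[23,0],[24,20],[27,0]]
[[10,19],[17,20],[23,0],[24,20],[27,0]]
[[10,19],[17,20],[23,0],[24,20],[27,0]]
[[10,19],[17,20],[23,10],[24,20],[27,0]]
[[10,19],[17,20],[23,15],[24,20],[27,0]]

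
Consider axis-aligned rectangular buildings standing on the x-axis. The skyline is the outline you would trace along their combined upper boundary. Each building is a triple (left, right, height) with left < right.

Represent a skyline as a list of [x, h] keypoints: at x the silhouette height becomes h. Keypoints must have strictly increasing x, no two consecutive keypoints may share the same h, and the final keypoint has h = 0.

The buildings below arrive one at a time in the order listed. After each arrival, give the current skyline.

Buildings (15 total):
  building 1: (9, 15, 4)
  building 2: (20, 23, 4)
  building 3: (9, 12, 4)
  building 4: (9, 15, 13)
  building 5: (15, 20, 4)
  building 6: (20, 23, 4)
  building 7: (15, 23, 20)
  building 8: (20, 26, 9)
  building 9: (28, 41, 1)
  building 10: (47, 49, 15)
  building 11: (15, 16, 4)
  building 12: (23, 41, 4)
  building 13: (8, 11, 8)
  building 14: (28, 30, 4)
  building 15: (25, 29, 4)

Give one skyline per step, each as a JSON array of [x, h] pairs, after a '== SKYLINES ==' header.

== SKYLINES ==
[[9,4],[15,0]]
[[9,4],[15,0],[20,4],[23,0]]
[[9,4],[15,0],[20,4],[23,0]]
[[9,13],[15,0],[20,4],[23,0]]
[[9,13],[15,4],[23,0]]
[[9,13],[15,4],[23,0]]
[[9,13],[15,20],[23,0]]
[[9,13],[15,20],[23,9],[26,0]]
[[9,13],[15,20],[23,9],[26,0],[28,1],[41,0]]
[[9,13],[15,20],[23,9],[26,0],[28,1],[41,0],[47,15],[49,0]]
[[9,13],[15,20],[23,9],[26,0],[28,1],[41,0],[47,15],[49,0]]
[[9,13],[15,20],[23,9],[26,4],[41,0],[47,15],[49,0]]
[[8,8],[9,13],[15,20],[23,9],[26,4],[41,0],[47,15],[49,0]]
[[8,8],[9,13],[15,20],[23,9],[26,4],[41,0],[47,15],[49,0]]
[[8,8],[9,13],[15,20],[23,9],[26,4],[41,0],[47,15],[49,0]]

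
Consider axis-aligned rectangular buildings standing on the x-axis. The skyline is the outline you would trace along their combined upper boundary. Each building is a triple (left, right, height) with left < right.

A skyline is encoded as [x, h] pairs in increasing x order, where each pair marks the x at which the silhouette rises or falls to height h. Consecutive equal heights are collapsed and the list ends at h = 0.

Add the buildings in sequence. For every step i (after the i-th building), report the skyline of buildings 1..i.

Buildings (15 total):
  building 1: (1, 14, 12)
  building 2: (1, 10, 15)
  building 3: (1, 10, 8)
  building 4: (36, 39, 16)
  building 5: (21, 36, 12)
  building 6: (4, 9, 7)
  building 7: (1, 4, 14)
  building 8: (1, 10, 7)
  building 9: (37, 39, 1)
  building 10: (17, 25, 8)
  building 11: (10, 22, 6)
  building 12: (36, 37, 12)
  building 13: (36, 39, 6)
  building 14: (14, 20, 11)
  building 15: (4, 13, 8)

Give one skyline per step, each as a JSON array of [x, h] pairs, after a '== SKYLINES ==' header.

== SKYLINES ==
[[1,12],[14,0]]
[[1,15],[10,12],[14,0]]
[[1,15],[10,12],[14,0]]
[[1,15],[10,12],[14,0],[36,16],[39,0]]
[[1,15],[10,12],[14,0],[21,12],[36,16],[39,0]]
[[1,15],[10,12],[14,0],[21,12],[36,16],[39,0]]
[[1,15],[10,12],[14,0],[21,12],[36,16],[39,0]]
[[1,15],[10,12],[14,0],[21,12],[36,16],[39,0]]
[[1,15],[10,12],[14,0],[21,12],[36,16],[39,0]]
[[1,15],[10,12],[14,0],[17,8],[21,12],[36,16],[39,0]]
[[1,15],[10,12],[14,6],[17,8],[21,12],[36,16],[39,0]]
[[1,15],[10,12],[14,6],[17,8],[21,12],[36,16],[39,0]]
[[1,15],[10,12],[14,6],[17,8],[21,12],[36,16],[39,0]]
[[1,15],[10,12],[14,11],[20,8],[21,12],[36,16],[39,0]]
[[1,15],[10,12],[14,11],[20,8],[21,12],[36,16],[39,0]]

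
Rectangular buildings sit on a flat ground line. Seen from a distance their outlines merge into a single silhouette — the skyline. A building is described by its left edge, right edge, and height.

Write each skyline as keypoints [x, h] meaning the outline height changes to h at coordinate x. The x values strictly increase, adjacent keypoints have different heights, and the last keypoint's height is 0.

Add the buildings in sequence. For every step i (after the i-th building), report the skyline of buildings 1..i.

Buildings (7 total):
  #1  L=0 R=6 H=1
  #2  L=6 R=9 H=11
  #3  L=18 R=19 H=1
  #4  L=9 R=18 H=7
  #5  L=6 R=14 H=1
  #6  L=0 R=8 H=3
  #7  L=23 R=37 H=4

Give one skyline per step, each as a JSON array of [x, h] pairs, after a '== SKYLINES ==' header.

== SKYLINES ==
[[0,1],[6,0]]
[[0,1],[6,11],[9,0]]
[[0,1],[6,11],[9,0],[18,1],[19,0]]
[[0,1],[6,11],[9,7],[18,1],[19,0]]
[[0,1],[6,11],[9,7],[18,1],[19,0]]
[[0,3],[6,11],[9,7],[18,1],[19,0]]
[[0,3],[6,11],[9,7],[18,1],[19,0],[23,4],[37,0]]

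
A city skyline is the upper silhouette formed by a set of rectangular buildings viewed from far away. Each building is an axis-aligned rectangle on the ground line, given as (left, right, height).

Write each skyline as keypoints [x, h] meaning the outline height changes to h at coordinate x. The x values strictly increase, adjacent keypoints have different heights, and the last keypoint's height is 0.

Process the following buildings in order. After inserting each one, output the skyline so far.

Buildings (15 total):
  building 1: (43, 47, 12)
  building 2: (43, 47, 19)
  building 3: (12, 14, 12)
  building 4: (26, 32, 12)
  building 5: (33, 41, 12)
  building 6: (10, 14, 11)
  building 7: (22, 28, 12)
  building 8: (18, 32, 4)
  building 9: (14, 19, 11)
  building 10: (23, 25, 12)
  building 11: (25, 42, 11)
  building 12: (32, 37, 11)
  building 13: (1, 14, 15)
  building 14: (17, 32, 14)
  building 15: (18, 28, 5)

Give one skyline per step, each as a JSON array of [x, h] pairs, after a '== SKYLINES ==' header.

== SKYLINES ==
[[43,12],[47,0]]
[[43,19],[47,0]]
[[12,12],[14,0],[43,19],[47,0]]
[[12,12],[14,0],[26,12],[32,0],[43,19],[47,0]]
[[12,12],[14,0],[26,12],[32,0],[33,12],[41,0],[43,19],[47,0]]
[[10,11],[12,12],[14,0],[26,12],[32,0],[33,12],[41,0],[43,19],[47,0]]
[[10,11],[12,12],[14,0],[22,12],[32,0],[33,12],[41,0],[43,19],[47,0]]
[[10,11],[12,12],[14,0],[18,4],[22,12],[32,0],[33,12],[41,0],[43,19],[47,0]]
[[10,11],[12,12],[14,11],[19,4],[22,12],[32,0],[33,12],[41,0],[43,19],[47,0]]
[[10,11],[12,12],[14,11],[19,4],[22,12],[32,0],[33,12],[41,0],[43,19],[47,0]]
[[10,11],[12,12],[14,11],[19,4],[22,12],[32,11],[33,12],[41,11],[42,0],[43,19],[47,0]]
[[10,11],[12,12],[14,11],[19,4],[22,12],[32,11],[33,12],[41,11],[42,0],[43,19],[47,0]]
[[1,15],[14,11],[19,4],[22,12],[32,11],[33,12],[41,11],[42,0],[43,19],[47,0]]
[[1,15],[14,11],[17,14],[32,11],[33,12],[41,11],[42,0],[43,19],[47,0]]
[[1,15],[14,11],[17,14],[32,11],[33,12],[41,11],[42,0],[43,19],[47,0]]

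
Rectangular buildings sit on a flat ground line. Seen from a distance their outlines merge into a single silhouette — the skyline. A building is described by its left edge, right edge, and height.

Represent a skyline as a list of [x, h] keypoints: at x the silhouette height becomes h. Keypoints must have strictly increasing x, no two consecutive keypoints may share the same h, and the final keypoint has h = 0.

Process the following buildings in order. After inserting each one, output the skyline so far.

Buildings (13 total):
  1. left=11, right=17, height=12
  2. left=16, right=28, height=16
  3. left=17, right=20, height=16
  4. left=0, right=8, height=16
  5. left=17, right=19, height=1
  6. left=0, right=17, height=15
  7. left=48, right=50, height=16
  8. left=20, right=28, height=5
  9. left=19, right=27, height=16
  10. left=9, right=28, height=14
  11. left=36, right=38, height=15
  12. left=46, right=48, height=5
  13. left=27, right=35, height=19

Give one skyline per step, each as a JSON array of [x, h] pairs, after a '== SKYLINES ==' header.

== SKYLINES ==
[[11,12],[17,0]]
[[11,12],[16,16],[28,0]]
[[11,12],[16,16],[28,0]]
[[0,16],[8,0],[11,12],[16,16],[28,0]]
[[0,16],[8,0],[11,12],[16,16],[28,0]]
[[0,16],[8,15],[16,16],[28,0]]
[[0,16],[8,15],[16,16],[28,0],[48,16],[50,0]]
[[0,16],[8,15],[16,16],[28,0],[48,16],[50,0]]
[[0,16],[8,15],[16,16],[28,0],[48,16],[50,0]]
[[0,16],[8,15],[16,16],[28,0],[48,16],[50,0]]
[[0,16],[8,15],[16,16],[28,0],[36,15],[38,0],[48,16],[50,0]]
[[0,16],[8,15],[16,16],[28,0],[36,15],[38,0],[46,5],[48,16],[50,0]]
[[0,16],[8,15],[16,16],[27,19],[35,0],[36,15],[38,0],[46,5],[48,16],[50,0]]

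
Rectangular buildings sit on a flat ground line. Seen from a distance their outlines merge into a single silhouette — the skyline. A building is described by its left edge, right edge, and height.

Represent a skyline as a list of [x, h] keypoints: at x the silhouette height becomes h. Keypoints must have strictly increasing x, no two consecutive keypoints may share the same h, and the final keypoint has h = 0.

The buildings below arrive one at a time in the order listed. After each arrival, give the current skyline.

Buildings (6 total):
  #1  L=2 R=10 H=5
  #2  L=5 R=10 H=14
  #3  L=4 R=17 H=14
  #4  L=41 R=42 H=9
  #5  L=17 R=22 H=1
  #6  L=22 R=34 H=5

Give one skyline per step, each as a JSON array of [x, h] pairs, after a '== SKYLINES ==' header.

== SKYLINES ==
[[2,5],[10,0]]
[[2,5],[5,14],[10,0]]
[[2,5],[4,14],[17,0]]
[[2,5],[4,14],[17,0],[41,9],[42,0]]
[[2,5],[4,14],[17,1],[22,0],[41,9],[42,0]]
[[2,5],[4,14],[17,1],[22,5],[34,0],[41,9],[42,0]]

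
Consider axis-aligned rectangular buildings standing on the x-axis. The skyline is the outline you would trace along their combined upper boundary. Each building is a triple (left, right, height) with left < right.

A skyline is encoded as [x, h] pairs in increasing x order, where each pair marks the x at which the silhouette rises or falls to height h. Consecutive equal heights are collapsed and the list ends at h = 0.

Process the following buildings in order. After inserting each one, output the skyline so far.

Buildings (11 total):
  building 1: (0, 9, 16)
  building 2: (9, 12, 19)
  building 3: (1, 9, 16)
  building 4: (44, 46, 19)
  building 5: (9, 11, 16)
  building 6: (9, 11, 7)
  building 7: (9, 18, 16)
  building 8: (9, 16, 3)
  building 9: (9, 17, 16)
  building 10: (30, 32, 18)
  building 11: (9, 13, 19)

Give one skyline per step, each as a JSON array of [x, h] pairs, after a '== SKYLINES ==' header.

== SKYLINES ==
[[0,16],[9,0]]
[[0,16],[9,19],[12,0]]
[[0,16],[9,19],[12,0]]
[[0,16],[9,19],[12,0],[44,19],[46,0]]
[[0,16],[9,19],[12,0],[44,19],[46,0]]
[[0,16],[9,19],[12,0],[44,19],[46,0]]
[[0,16],[9,19],[12,16],[18,0],[44,19],[46,0]]
[[0,16],[9,19],[12,16],[18,0],[44,19],[46,0]]
[[0,16],[9,19],[12,16],[18,0],[44,19],[46,0]]
[[0,16],[9,19],[12,16],[18,0],[30,18],[32,0],[44,19],[46,0]]
[[0,16],[9,19],[13,16],[18,0],[30,18],[32,0],[44,19],[46,0]]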